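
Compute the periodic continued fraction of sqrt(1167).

[34; (6, 5, 11, 5, 6, 68)]

Write x_i = (sqrt(1167) + m_i)/d_i with (m_0, d_0) = (0, 1). a_0 = floor(sqrt(1167)) = 34, since 34^2 = 1156 <= 1167 < 1225 = 35^2.
Iterate m_{i+1} = d_i*a_i - m_i, d_{i+1} = (1167 - m_{i+1}^2)/d_i, a_{i+1} = floor((a_0 + m_{i+1})/d_{i+1}):
  m_1 = 1*34 - 0 = 34, d_1 = (1167 - 34^2)/1 = 11/1 = 11, a_1 = floor((34 + 34)/11) = 6.
  m_2 = 11*6 - 34 = 32, d_2 = (1167 - 32^2)/11 = 143/11 = 13, a_2 = floor((34 + 32)/13) = 5.
  m_3 = 13*5 - 32 = 33, d_3 = (1167 - 33^2)/13 = 78/13 = 6, a_3 = floor((34 + 33)/6) = 11.
  m_4 = 6*11 - 33 = 33, d_4 = (1167 - 33^2)/6 = 78/6 = 13, a_4 = floor((34 + 33)/13) = 5.
  m_5 = 13*5 - 33 = 32, d_5 = (1167 - 32^2)/13 = 143/13 = 11, a_5 = floor((34 + 32)/11) = 6.
  m_6 = 11*6 - 32 = 34, d_6 = (1167 - 34^2)/11 = 11/11 = 1, a_6 = floor((34 + 34)/1) = 68.
  m_7 = 1*68 - 34 = 34, d_7 = (1167 - 34^2)/1 = 11/1 = 11: (m_7, d_7) = (m_1, d_1) = (34, 11), so from here the quotients repeat a_1, ..., a_6; the period length is 6.
Hence the expansion of sqrt(1167) is a_0 = 34 followed by the repeating block 6, 5, 11, 5, 6, 68 (period 6).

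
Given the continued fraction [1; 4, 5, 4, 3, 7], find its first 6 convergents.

Using the convergent recurrence p_i = a_i*p_{i-1} + p_{i-2}, q_i = a_i*q_{i-1} + q_{i-2} with p_{-2}=0, p_{-1}=1, q_{-2}=1, q_{-1}=0:
  i=0: a_0=1, p_0 = 1*1 + 0 = 1, q_0 = 1*0 + 1 = 1.
  i=1: a_1=4, p_1 = 4*1 + 1 = 5, q_1 = 4*1 + 0 = 4.
  i=2: a_2=5, p_2 = 5*5 + 1 = 26, q_2 = 5*4 + 1 = 21.
  i=3: a_3=4, p_3 = 4*26 + 5 = 109, q_3 = 4*21 + 4 = 88.
  i=4: a_4=3, p_4 = 3*109 + 26 = 353, q_4 = 3*88 + 21 = 285.
  i=5: a_5=7, p_5 = 7*353 + 109 = 2580, q_5 = 7*285 + 88 = 2083.

1/1, 5/4, 26/21, 109/88, 353/285, 2580/2083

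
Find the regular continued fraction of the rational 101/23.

Run the Euclidean algorithm on 101 and 23; the successive quotients are the partial quotients a_0, a_1, ... (each step inverts the fractional part left over by the previous one):
  101 = 4*23 + 9, so a_0 = 4.
  23 = 2*9 + 5, so a_1 = 2.
  9 = 1*5 + 4, so a_2 = 1.
  5 = 1*4 + 1, so a_3 = 1.
  4 = 4*1 + 0, so a_4 = 4.
The remainder reaches 0 after 5 divisions, so the expansion has 5 partial quotients, read off in order.

[4; 2, 1, 1, 4]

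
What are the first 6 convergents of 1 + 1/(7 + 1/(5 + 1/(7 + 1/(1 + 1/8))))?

1/1, 8/7, 41/36, 295/259, 336/295, 2983/2619

Using the convergent recurrence p_i = a_i*p_{i-1} + p_{i-2}, q_i = a_i*q_{i-1} + q_{i-2} with p_{-2}=0, p_{-1}=1, q_{-2}=1, q_{-1}=0:
  i=0: a_0=1, p_0 = 1*1 + 0 = 1, q_0 = 1*0 + 1 = 1.
  i=1: a_1=7, p_1 = 7*1 + 1 = 8, q_1 = 7*1 + 0 = 7.
  i=2: a_2=5, p_2 = 5*8 + 1 = 41, q_2 = 5*7 + 1 = 36.
  i=3: a_3=7, p_3 = 7*41 + 8 = 295, q_3 = 7*36 + 7 = 259.
  i=4: a_4=1, p_4 = 1*295 + 41 = 336, q_4 = 1*259 + 36 = 295.
  i=5: a_5=8, p_5 = 8*336 + 295 = 2983, q_5 = 8*295 + 259 = 2619.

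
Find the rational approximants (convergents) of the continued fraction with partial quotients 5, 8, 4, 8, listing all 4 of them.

Using the convergent recurrence p_i = a_i*p_{i-1} + p_{i-2}, q_i = a_i*q_{i-1} + q_{i-2} with p_{-2}=0, p_{-1}=1, q_{-2}=1, q_{-1}=0:
  i=0: a_0=5, p_0 = 5*1 + 0 = 5, q_0 = 5*0 + 1 = 1.
  i=1: a_1=8, p_1 = 8*5 + 1 = 41, q_1 = 8*1 + 0 = 8.
  i=2: a_2=4, p_2 = 4*41 + 5 = 169, q_2 = 4*8 + 1 = 33.
  i=3: a_3=8, p_3 = 8*169 + 41 = 1393, q_3 = 8*33 + 8 = 272.

5/1, 41/8, 169/33, 1393/272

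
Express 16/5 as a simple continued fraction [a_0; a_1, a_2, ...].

[3; 5]

Run the Euclidean algorithm on 16 and 5; the successive quotients are the partial quotients a_0, a_1, ... (each step inverts the fractional part left over by the previous one):
  16 = 3*5 + 1, so a_0 = 3.
  5 = 5*1 + 0, so a_1 = 5.
The remainder reaches 0 after 2 divisions, so the expansion has 2 partial quotients, read off in order.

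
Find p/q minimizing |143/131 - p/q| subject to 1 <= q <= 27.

12/11

Expand x = 143/131 as a continued fraction with the Euclidean algorithm:
  143 = 1*131 + 12, so a_0 = 1.
  131 = 10*12 + 11, so a_1 = 10.
  12 = 1*11 + 1, so a_2 = 1.
  11 = 11*1 + 0, so a_3 = 11.
so x = [1; 10, 1, 11].
Convergents (p_i = a_i*p_{i-1} + p_{i-2}, q_i = a_i*q_{i-1} + q_{i-2} with p_{-2}=0, p_{-1}=1, q_{-2}=1, q_{-1}=0), until the denominator exceeds 27:
  i=0: a_0=1, p_0 = 1*1 + 0 = 1, q_0 = 1*0 + 1 = 1.
  i=1: a_1=10, p_1 = 10*1 + 1 = 11, q_1 = 10*1 + 0 = 10.
  i=2: a_2=1, p_2 = 1*11 + 1 = 12, q_2 = 1*10 + 1 = 11.
  i=3: a_3=11, p_3 = 11*12 + 11 = 143, q_3 = 11*11 + 10 = 131.
q_3 = 131 > 27, so the last convergent with denominator <= 27 is p_2/q_2 = 12/11.
The closest fraction with denominator <= 27 is either p_2/q_2 or the intermediate fraction (k*p_2 + p_1)/(k*q_2 + q_1) with the largest k >= 1 whose denominator stays <= 27; these approach x as k grows, and every other convergent or intermediate fraction in range is farther away.
Largest k: floor((27 - q_1)/q_2) = floor((27 - 10)/11) = 1.
That gives (1*12 + 11)/(1*11 + 10) = 23/21.
Compare the errors: |x - 12/11| = |143*11 - 12*131|/(131*11) = 1/1441, and |x - 23/21| = |143*21 - 23*131|/(131*21) = 10/2751.
Cross-multiplying, 1*2751 = 2751 < 14410 = 10*1441, so 1/1441 is smaller: the convergent 12/11 is closer to x than 23/21.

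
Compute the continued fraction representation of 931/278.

[3; 2, 1, 6, 2, 6]

Run the Euclidean algorithm on 931 and 278; the successive quotients are the partial quotients a_0, a_1, ... (each step inverts the fractional part left over by the previous one):
  931 = 3*278 + 97, so a_0 = 3.
  278 = 2*97 + 84, so a_1 = 2.
  97 = 1*84 + 13, so a_2 = 1.
  84 = 6*13 + 6, so a_3 = 6.
  13 = 2*6 + 1, so a_4 = 2.
  6 = 6*1 + 0, so a_5 = 6.
The remainder reaches 0 after 6 divisions, so the expansion has 6 partial quotients, read off in order.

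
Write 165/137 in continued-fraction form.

[1; 4, 1, 8, 3]

Run the Euclidean algorithm on 165 and 137; the successive quotients are the partial quotients a_0, a_1, ... (each step inverts the fractional part left over by the previous one):
  165 = 1*137 + 28, so a_0 = 1.
  137 = 4*28 + 25, so a_1 = 4.
  28 = 1*25 + 3, so a_2 = 1.
  25 = 8*3 + 1, so a_3 = 8.
  3 = 3*1 + 0, so a_4 = 3.
The remainder reaches 0 after 5 divisions, so the expansion has 5 partial quotients, read off in order.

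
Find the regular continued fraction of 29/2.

Run the Euclidean algorithm on 29 and 2; the successive quotients are the partial quotients a_0, a_1, ... (each step inverts the fractional part left over by the previous one):
  29 = 14*2 + 1, so a_0 = 14.
  2 = 2*1 + 0, so a_1 = 2.
The remainder reaches 0 after 2 divisions, so the expansion has 2 partial quotients, read off in order.

[14; 2]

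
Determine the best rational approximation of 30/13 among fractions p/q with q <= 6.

7/3

Expand x = 30/13 as a continued fraction with the Euclidean algorithm:
  30 = 2*13 + 4, so a_0 = 2.
  13 = 3*4 + 1, so a_1 = 3.
  4 = 4*1 + 0, so a_2 = 4.
so x = [2; 3, 4].
Convergents (p_i = a_i*p_{i-1} + p_{i-2}, q_i = a_i*q_{i-1} + q_{i-2} with p_{-2}=0, p_{-1}=1, q_{-2}=1, q_{-1}=0), until the denominator exceeds 6:
  i=0: a_0=2, p_0 = 2*1 + 0 = 2, q_0 = 2*0 + 1 = 1.
  i=1: a_1=3, p_1 = 3*2 + 1 = 7, q_1 = 3*1 + 0 = 3.
  i=2: a_2=4, p_2 = 4*7 + 2 = 30, q_2 = 4*3 + 1 = 13.
q_2 = 13 > 6, so the last convergent with denominator <= 6 is p_1/q_1 = 7/3.
The closest fraction with denominator <= 6 is either p_1/q_1 or the intermediate fraction (k*p_1 + p_0)/(k*q_1 + q_0) with the largest k >= 1 whose denominator stays <= 6; these approach x as k grows, and every other convergent or intermediate fraction in range is farther away.
Largest k: floor((6 - q_0)/q_1) = floor((6 - 1)/3) = 1.
That gives (1*7 + 2)/(1*3 + 1) = 9/4.
Compare the errors: |x - 7/3| = |30*3 - 7*13|/(13*3) = 1/39, and |x - 9/4| = |30*4 - 9*13|/(13*4) = 3/52.
Cross-multiplying, 1*52 = 52 < 117 = 3*39, so 1/39 is smaller: the convergent 7/3 is closer to x than 9/4.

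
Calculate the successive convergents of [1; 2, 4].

1/1, 3/2, 13/9

Using the convergent recurrence p_i = a_i*p_{i-1} + p_{i-2}, q_i = a_i*q_{i-1} + q_{i-2} with p_{-2}=0, p_{-1}=1, q_{-2}=1, q_{-1}=0:
  i=0: a_0=1, p_0 = 1*1 + 0 = 1, q_0 = 1*0 + 1 = 1.
  i=1: a_1=2, p_1 = 2*1 + 1 = 3, q_1 = 2*1 + 0 = 2.
  i=2: a_2=4, p_2 = 4*3 + 1 = 13, q_2 = 4*2 + 1 = 9.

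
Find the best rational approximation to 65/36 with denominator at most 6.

9/5

Expand x = 65/36 as a continued fraction with the Euclidean algorithm:
  65 = 1*36 + 29, so a_0 = 1.
  36 = 1*29 + 7, so a_1 = 1.
  29 = 4*7 + 1, so a_2 = 4.
  7 = 7*1 + 0, so a_3 = 7.
so x = [1; 1, 4, 7].
Convergents (p_i = a_i*p_{i-1} + p_{i-2}, q_i = a_i*q_{i-1} + q_{i-2} with p_{-2}=0, p_{-1}=1, q_{-2}=1, q_{-1}=0), until the denominator exceeds 6:
  i=0: a_0=1, p_0 = 1*1 + 0 = 1, q_0 = 1*0 + 1 = 1.
  i=1: a_1=1, p_1 = 1*1 + 1 = 2, q_1 = 1*1 + 0 = 1.
  i=2: a_2=4, p_2 = 4*2 + 1 = 9, q_2 = 4*1 + 1 = 5.
  i=3: a_3=7, p_3 = 7*9 + 2 = 65, q_3 = 7*5 + 1 = 36.
q_3 = 36 > 6, so the last convergent with denominator <= 6 is p_2/q_2 = 9/5.
The closest fraction with denominator <= 6 is either p_2/q_2 or the intermediate fraction (k*p_2 + p_1)/(k*q_2 + q_1) with the largest k >= 1 whose denominator stays <= 6; these approach x as k grows, and every other convergent or intermediate fraction in range is farther away.
Largest k: floor((6 - q_1)/q_2) = floor((6 - 1)/5) = 1.
That gives (1*9 + 2)/(1*5 + 1) = 11/6.
Compare the errors: |x - 9/5| = |65*5 - 9*36|/(36*5) = 1/180, and |x - 11/6| = |65*6 - 11*36|/(36*6) = 6/216.
Cross-multiplying, 1*216 = 216 < 1080 = 6*180, so 1/180 is smaller: the convergent 9/5 is closer to x than 11/6.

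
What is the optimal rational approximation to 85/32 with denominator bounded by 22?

Expand x = 85/32 as a continued fraction with the Euclidean algorithm:
  85 = 2*32 + 21, so a_0 = 2.
  32 = 1*21 + 11, so a_1 = 1.
  21 = 1*11 + 10, so a_2 = 1.
  11 = 1*10 + 1, so a_3 = 1.
  10 = 10*1 + 0, so a_4 = 10.
so x = [2; 1, 1, 1, 10].
Convergents (p_i = a_i*p_{i-1} + p_{i-2}, q_i = a_i*q_{i-1} + q_{i-2} with p_{-2}=0, p_{-1}=1, q_{-2}=1, q_{-1}=0), until the denominator exceeds 22:
  i=0: a_0=2, p_0 = 2*1 + 0 = 2, q_0 = 2*0 + 1 = 1.
  i=1: a_1=1, p_1 = 1*2 + 1 = 3, q_1 = 1*1 + 0 = 1.
  i=2: a_2=1, p_2 = 1*3 + 2 = 5, q_2 = 1*1 + 1 = 2.
  i=3: a_3=1, p_3 = 1*5 + 3 = 8, q_3 = 1*2 + 1 = 3.
  i=4: a_4=10, p_4 = 10*8 + 5 = 85, q_4 = 10*3 + 2 = 32.
q_4 = 32 > 22, so the last convergent with denominator <= 22 is p_3/q_3 = 8/3.
The closest fraction with denominator <= 22 is either p_3/q_3 or the intermediate fraction (k*p_3 + p_2)/(k*q_3 + q_2) with the largest k >= 1 whose denominator stays <= 22; these approach x as k grows, and every other convergent or intermediate fraction in range is farther away.
Largest k: floor((22 - q_2)/q_3) = floor((22 - 2)/3) = 6.
That gives (6*8 + 5)/(6*3 + 2) = 53/20.
Compare the errors: |x - 8/3| = |85*3 - 8*32|/(32*3) = 1/96, and |x - 53/20| = |85*20 - 53*32|/(32*20) = 4/640.
Cross-multiplying, 4*96 = 384 < 640 = 1*640, so 4/640 is smaller: the intermediate fraction 53/20 is closer to x than 8/3.

53/20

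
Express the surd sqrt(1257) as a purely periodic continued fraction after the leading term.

Write x_i = (sqrt(1257) + m_i)/d_i with (m_0, d_0) = (0, 1). a_0 = floor(sqrt(1257)) = 35, since 35^2 = 1225 <= 1257 < 1296 = 36^2.
Iterate m_{i+1} = d_i*a_i - m_i, d_{i+1} = (1257 - m_{i+1}^2)/d_i, a_{i+1} = floor((a_0 + m_{i+1})/d_{i+1}):
  m_1 = 1*35 - 0 = 35, d_1 = (1257 - 35^2)/1 = 32/1 = 32, a_1 = floor((35 + 35)/32) = 2.
  m_2 = 32*2 - 35 = 29, d_2 = (1257 - 29^2)/32 = 416/32 = 13, a_2 = floor((35 + 29)/13) = 4.
  m_3 = 13*4 - 29 = 23, d_3 = (1257 - 23^2)/13 = 728/13 = 56, a_3 = floor((35 + 23)/56) = 1.
  m_4 = 56*1 - 23 = 33, d_4 = (1257 - 33^2)/56 = 168/56 = 3, a_4 = floor((35 + 33)/3) = 22.
  m_5 = 3*22 - 33 = 33, d_5 = (1257 - 33^2)/3 = 168/3 = 56, a_5 = floor((35 + 33)/56) = 1.
  m_6 = 56*1 - 33 = 23, d_6 = (1257 - 23^2)/56 = 728/56 = 13, a_6 = floor((35 + 23)/13) = 4.
  m_7 = 13*4 - 23 = 29, d_7 = (1257 - 29^2)/13 = 416/13 = 32, a_7 = floor((35 + 29)/32) = 2.
  m_8 = 32*2 - 29 = 35, d_8 = (1257 - 35^2)/32 = 32/32 = 1, a_8 = floor((35 + 35)/1) = 70.
  m_9 = 1*70 - 35 = 35, d_9 = (1257 - 35^2)/1 = 32/1 = 32: (m_9, d_9) = (m_1, d_1) = (35, 32), so from here the quotients repeat a_1, ..., a_8; the period length is 8.
Hence the expansion of sqrt(1257) is a_0 = 35 followed by the repeating block 2, 4, 1, 22, 1, 4, 2, 70 (period 8).

[35; (2, 4, 1, 22, 1, 4, 2, 70)]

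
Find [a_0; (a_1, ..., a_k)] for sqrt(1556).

[39; (2, 4, 6, 1, 18, 1, 6, 4, 2, 78)]

Write x_i = (sqrt(1556) + m_i)/d_i with (m_0, d_0) = (0, 1). a_0 = floor(sqrt(1556)) = 39, since 39^2 = 1521 <= 1556 < 1600 = 40^2.
Iterate m_{i+1} = d_i*a_i - m_i, d_{i+1} = (1556 - m_{i+1}^2)/d_i, a_{i+1} = floor((a_0 + m_{i+1})/d_{i+1}):
  m_1 = 1*39 - 0 = 39, d_1 = (1556 - 39^2)/1 = 35/1 = 35, a_1 = floor((39 + 39)/35) = 2.
  m_2 = 35*2 - 39 = 31, d_2 = (1556 - 31^2)/35 = 595/35 = 17, a_2 = floor((39 + 31)/17) = 4.
  m_3 = 17*4 - 31 = 37, d_3 = (1556 - 37^2)/17 = 187/17 = 11, a_3 = floor((39 + 37)/11) = 6.
  m_4 = 11*6 - 37 = 29, d_4 = (1556 - 29^2)/11 = 715/11 = 65, a_4 = floor((39 + 29)/65) = 1.
  m_5 = 65*1 - 29 = 36, d_5 = (1556 - 36^2)/65 = 260/65 = 4, a_5 = floor((39 + 36)/4) = 18.
  m_6 = 4*18 - 36 = 36, d_6 = (1556 - 36^2)/4 = 260/4 = 65, a_6 = floor((39 + 36)/65) = 1.
  m_7 = 65*1 - 36 = 29, d_7 = (1556 - 29^2)/65 = 715/65 = 11, a_7 = floor((39 + 29)/11) = 6.
  m_8 = 11*6 - 29 = 37, d_8 = (1556 - 37^2)/11 = 187/11 = 17, a_8 = floor((39 + 37)/17) = 4.
  m_9 = 17*4 - 37 = 31, d_9 = (1556 - 31^2)/17 = 595/17 = 35, a_9 = floor((39 + 31)/35) = 2.
  m_10 = 35*2 - 31 = 39, d_10 = (1556 - 39^2)/35 = 35/35 = 1, a_10 = floor((39 + 39)/1) = 78.
  m_11 = 1*78 - 39 = 39, d_11 = (1556 - 39^2)/1 = 35/1 = 35: (m_11, d_11) = (m_1, d_1) = (39, 35), so from here the quotients repeat a_1, ..., a_10; the period length is 10.
Hence the expansion of sqrt(1556) is a_0 = 39 followed by the repeating block 2, 4, 6, 1, 18, 1, 6, 4, 2, 78 (period 10).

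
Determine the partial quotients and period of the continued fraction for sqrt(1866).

[43; (5, 14, 5, 86)]

Write x_i = (sqrt(1866) + m_i)/d_i with (m_0, d_0) = (0, 1). a_0 = floor(sqrt(1866)) = 43, since 43^2 = 1849 <= 1866 < 1936 = 44^2.
Iterate m_{i+1} = d_i*a_i - m_i, d_{i+1} = (1866 - m_{i+1}^2)/d_i, a_{i+1} = floor((a_0 + m_{i+1})/d_{i+1}):
  m_1 = 1*43 - 0 = 43, d_1 = (1866 - 43^2)/1 = 17/1 = 17, a_1 = floor((43 + 43)/17) = 5.
  m_2 = 17*5 - 43 = 42, d_2 = (1866 - 42^2)/17 = 102/17 = 6, a_2 = floor((43 + 42)/6) = 14.
  m_3 = 6*14 - 42 = 42, d_3 = (1866 - 42^2)/6 = 102/6 = 17, a_3 = floor((43 + 42)/17) = 5.
  m_4 = 17*5 - 42 = 43, d_4 = (1866 - 43^2)/17 = 17/17 = 1, a_4 = floor((43 + 43)/1) = 86.
  m_5 = 1*86 - 43 = 43, d_5 = (1866 - 43^2)/1 = 17/1 = 17: (m_5, d_5) = (m_1, d_1) = (43, 17), so from here the quotients repeat a_1, ..., a_4; the period length is 4.
Hence the expansion of sqrt(1866) is a_0 = 43 followed by the repeating block 5, 14, 5, 86 (period 4).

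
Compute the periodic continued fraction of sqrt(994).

Write x_i = (sqrt(994) + m_i)/d_i with (m_0, d_0) = (0, 1). a_0 = floor(sqrt(994)) = 31, since 31^2 = 961 <= 994 < 1024 = 32^2.
Iterate m_{i+1} = d_i*a_i - m_i, d_{i+1} = (994 - m_{i+1}^2)/d_i, a_{i+1} = floor((a_0 + m_{i+1})/d_{i+1}):
  m_1 = 1*31 - 0 = 31, d_1 = (994 - 31^2)/1 = 33/1 = 33, a_1 = floor((31 + 31)/33) = 1.
  m_2 = 33*1 - 31 = 2, d_2 = (994 - 2^2)/33 = 990/33 = 30, a_2 = floor((31 + 2)/30) = 1.
  m_3 = 30*1 - 2 = 28, d_3 = (994 - 28^2)/30 = 210/30 = 7, a_3 = floor((31 + 28)/7) = 8.
  m_4 = 7*8 - 28 = 28, d_4 = (994 - 28^2)/7 = 210/7 = 30, a_4 = floor((31 + 28)/30) = 1.
  m_5 = 30*1 - 28 = 2, d_5 = (994 - 2^2)/30 = 990/30 = 33, a_5 = floor((31 + 2)/33) = 1.
  m_6 = 33*1 - 2 = 31, d_6 = (994 - 31^2)/33 = 33/33 = 1, a_6 = floor((31 + 31)/1) = 62.
  m_7 = 1*62 - 31 = 31, d_7 = (994 - 31^2)/1 = 33/1 = 33: (m_7, d_7) = (m_1, d_1) = (31, 33), so from here the quotients repeat a_1, ..., a_6; the period length is 6.
Hence the expansion of sqrt(994) is a_0 = 31 followed by the repeating block 1, 1, 8, 1, 1, 62 (period 6).

[31; (1, 1, 8, 1, 1, 62)]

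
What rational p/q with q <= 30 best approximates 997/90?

144/13

Expand x = 997/90 as a continued fraction with the Euclidean algorithm:
  997 = 11*90 + 7, so a_0 = 11.
  90 = 12*7 + 6, so a_1 = 12.
  7 = 1*6 + 1, so a_2 = 1.
  6 = 6*1 + 0, so a_3 = 6.
so x = [11; 12, 1, 6].
Convergents (p_i = a_i*p_{i-1} + p_{i-2}, q_i = a_i*q_{i-1} + q_{i-2} with p_{-2}=0, p_{-1}=1, q_{-2}=1, q_{-1}=0), until the denominator exceeds 30:
  i=0: a_0=11, p_0 = 11*1 + 0 = 11, q_0 = 11*0 + 1 = 1.
  i=1: a_1=12, p_1 = 12*11 + 1 = 133, q_1 = 12*1 + 0 = 12.
  i=2: a_2=1, p_2 = 1*133 + 11 = 144, q_2 = 1*12 + 1 = 13.
  i=3: a_3=6, p_3 = 6*144 + 133 = 997, q_3 = 6*13 + 12 = 90.
q_3 = 90 > 30, so the last convergent with denominator <= 30 is p_2/q_2 = 144/13.
The closest fraction with denominator <= 30 is either p_2/q_2 or the intermediate fraction (k*p_2 + p_1)/(k*q_2 + q_1) with the largest k >= 1 whose denominator stays <= 30; these approach x as k grows, and every other convergent or intermediate fraction in range is farther away.
Largest k: floor((30 - q_1)/q_2) = floor((30 - 12)/13) = 1.
That gives (1*144 + 133)/(1*13 + 12) = 277/25.
Compare the errors: |x - 144/13| = |997*13 - 144*90|/(90*13) = 1/1170, and |x - 277/25| = |997*25 - 277*90|/(90*25) = 5/2250.
Cross-multiplying, 1*2250 = 2250 < 5850 = 5*1170, so 1/1170 is smaller: the convergent 144/13 is closer to x than 277/25.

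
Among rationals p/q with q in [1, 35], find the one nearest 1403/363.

Expand x = 1403/363 as a continued fraction with the Euclidean algorithm:
  1403 = 3*363 + 314, so a_0 = 3.
  363 = 1*314 + 49, so a_1 = 1.
  314 = 6*49 + 20, so a_2 = 6.
  49 = 2*20 + 9, so a_3 = 2.
  20 = 2*9 + 2, so a_4 = 2.
  9 = 4*2 + 1, so a_5 = 4.
  2 = 2*1 + 0, so a_6 = 2.
so x = [3; 1, 6, 2, 2, 4, 2].
Convergents (p_i = a_i*p_{i-1} + p_{i-2}, q_i = a_i*q_{i-1} + q_{i-2} with p_{-2}=0, p_{-1}=1, q_{-2}=1, q_{-1}=0), until the denominator exceeds 35:
  i=0: a_0=3, p_0 = 3*1 + 0 = 3, q_0 = 3*0 + 1 = 1.
  i=1: a_1=1, p_1 = 1*3 + 1 = 4, q_1 = 1*1 + 0 = 1.
  i=2: a_2=6, p_2 = 6*4 + 3 = 27, q_2 = 6*1 + 1 = 7.
  i=3: a_3=2, p_3 = 2*27 + 4 = 58, q_3 = 2*7 + 1 = 15.
  i=4: a_4=2, p_4 = 2*58 + 27 = 143, q_4 = 2*15 + 7 = 37.
q_4 = 37 > 35, so the last convergent with denominator <= 35 is p_3/q_3 = 58/15.
The closest fraction with denominator <= 35 is either p_3/q_3 or the intermediate fraction (k*p_3 + p_2)/(k*q_3 + q_2) with the largest k >= 1 whose denominator stays <= 35; these approach x as k grows, and every other convergent or intermediate fraction in range is farther away.
Largest k: floor((35 - q_2)/q_3) = floor((35 - 7)/15) = 1.
That gives (1*58 + 27)/(1*15 + 7) = 85/22.
Compare the errors: |x - 58/15| = |1403*15 - 58*363|/(363*15) = 9/5445, and |x - 85/22| = |1403*22 - 85*363|/(363*22) = 11/7986.
Cross-multiplying, 11*5445 = 59895 < 71874 = 9*7986, so 11/7986 is smaller: the intermediate fraction 85/22 is closer to x than 58/15.

85/22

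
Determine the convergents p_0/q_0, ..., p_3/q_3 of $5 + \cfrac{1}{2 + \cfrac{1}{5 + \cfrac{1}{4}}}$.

5/1, 11/2, 60/11, 251/46

Using the convergent recurrence p_i = a_i*p_{i-1} + p_{i-2}, q_i = a_i*q_{i-1} + q_{i-2} with p_{-2}=0, p_{-1}=1, q_{-2}=1, q_{-1}=0:
  i=0: a_0=5, p_0 = 5*1 + 0 = 5, q_0 = 5*0 + 1 = 1.
  i=1: a_1=2, p_1 = 2*5 + 1 = 11, q_1 = 2*1 + 0 = 2.
  i=2: a_2=5, p_2 = 5*11 + 5 = 60, q_2 = 5*2 + 1 = 11.
  i=3: a_3=4, p_3 = 4*60 + 11 = 251, q_3 = 4*11 + 2 = 46.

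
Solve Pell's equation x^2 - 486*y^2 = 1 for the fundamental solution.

First expand sqrt(486) as a continued fraction. With x_i = (sqrt(486) + m_i)/d_i and (m_0, d_0) = (0, 1): a_0 = floor(sqrt(486)) = 22, since 22^2 = 484 <= 486 < 529 = 23^2.
Iterate m_{i+1} = d_i*a_i - m_i, d_{i+1} = (486 - m_{i+1}^2)/d_i, a_{i+1} = floor((a_0 + m_{i+1})/d_{i+1}):
  m_1 = 1*22 - 0 = 22, d_1 = (486 - 22^2)/1 = 2/1 = 2, a_1 = floor((22 + 22)/2) = 22.
  m_2 = 2*22 - 22 = 22, d_2 = (486 - 22^2)/2 = 2/2 = 1, a_2 = floor((22 + 22)/1) = 44.
  m_3 = 1*44 - 22 = 22, d_3 = (486 - 22^2)/1 = 2/1 = 2: (m_3, d_3) = (m_1, d_1) = (22, 2), so from here the quotients repeat a_1, a_2; the period length is 2.
So sqrt(486) = [22; (22, 44)] with period length k = 2.
k is even, so the fundamental solution of x^2 - 486y^2 = 1 is (p_{k-1}, q_{k-1}) = (p_1, q_1); compute convergents through index 1.
Convergents (p_i = a_i*p_{i-1} + p_{i-2}, q_i = a_i*q_{i-1} + q_{i-2} with p_{-2}=0, p_{-1}=1, q_{-2}=1, q_{-1}=0):
  i=0: a_0=22, p_0 = 22*1 + 0 = 22, q_0 = 22*0 + 1 = 1.
  i=1: a_1=22, p_1 = 22*22 + 1 = 485, q_1 = 22*1 + 0 = 22.
Check: 485^2 - 486*22^2 = 235225 - 235224 = 1, so (x, y) = (485, 22) solves the equation, and by the theorem it is the least positive solution.

(x, y) = (485, 22)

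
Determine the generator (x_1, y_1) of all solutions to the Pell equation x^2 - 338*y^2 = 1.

(x, y) = (114243, 6214)

First expand sqrt(338) as a continued fraction. With x_i = (sqrt(338) + m_i)/d_i and (m_0, d_0) = (0, 1): a_0 = floor(sqrt(338)) = 18, since 18^2 = 324 <= 338 < 361 = 19^2.
Iterate m_{i+1} = d_i*a_i - m_i, d_{i+1} = (338 - m_{i+1}^2)/d_i, a_{i+1} = floor((a_0 + m_{i+1})/d_{i+1}):
  m_1 = 1*18 - 0 = 18, d_1 = (338 - 18^2)/1 = 14/1 = 14, a_1 = floor((18 + 18)/14) = 2.
  m_2 = 14*2 - 18 = 10, d_2 = (338 - 10^2)/14 = 238/14 = 17, a_2 = floor((18 + 10)/17) = 1.
  m_3 = 17*1 - 10 = 7, d_3 = (338 - 7^2)/17 = 289/17 = 17, a_3 = floor((18 + 7)/17) = 1.
  m_4 = 17*1 - 7 = 10, d_4 = (338 - 10^2)/17 = 238/17 = 14, a_4 = floor((18 + 10)/14) = 2.
  m_5 = 14*2 - 10 = 18, d_5 = (338 - 18^2)/14 = 14/14 = 1, a_5 = floor((18 + 18)/1) = 36.
  m_6 = 1*36 - 18 = 18, d_6 = (338 - 18^2)/1 = 14/1 = 14: (m_6, d_6) = (m_1, d_1) = (18, 14), so from here the quotients repeat a_1, ..., a_5; the period length is 5.
So sqrt(338) = [18; (2, 1, 1, 2, 36)] with period length k = 5.
k is odd, so (p_{k-1}, q_{k-1}) only solves x^2 - 338y^2 = -1 and the fundamental solution of x^2 - 338y^2 = 1 is (p_{2k-1}, q_{2k-1}) = (p_9, q_9); compute convergents through index 9, running through the period twice.
Convergents (p_i = a_i*p_{i-1} + p_{i-2}, q_i = a_i*q_{i-1} + q_{i-2} with p_{-2}=0, p_{-1}=1, q_{-2}=1, q_{-1}=0):
  i=0: a_0=18, p_0 = 18*1 + 0 = 18, q_0 = 18*0 + 1 = 1.
  i=1: a_1=2, p_1 = 2*18 + 1 = 37, q_1 = 2*1 + 0 = 2.
  i=2: a_2=1, p_2 = 1*37 + 18 = 55, q_2 = 1*2 + 1 = 3.
  i=3: a_3=1, p_3 = 1*55 + 37 = 92, q_3 = 1*3 + 2 = 5.
  i=4: a_4=2, p_4 = 2*92 + 55 = 239, q_4 = 2*5 + 3 = 13.
  i=5: a_5=36, p_5 = 36*239 + 92 = 8696, q_5 = 36*13 + 5 = 473.
  i=6: a_6=2, p_6 = 2*8696 + 239 = 17631, q_6 = 2*473 + 13 = 959.
  i=7: a_7=1, p_7 = 1*17631 + 8696 = 26327, q_7 = 1*959 + 473 = 1432.
  i=8: a_8=1, p_8 = 1*26327 + 17631 = 43958, q_8 = 1*1432 + 959 = 2391.
  i=9: a_9=2, p_9 = 2*43958 + 26327 = 114243, q_9 = 2*2391 + 1432 = 6214.
Indeed p_4^2 - 338*q_4^2 = 57121 - 57122 = -1, not +1.
Check: 114243^2 - 338*6214^2 = 13051463049 - 13051463048 = 1, so (x, y) = (114243, 6214) solves the equation, and by the theorem it is the least positive solution.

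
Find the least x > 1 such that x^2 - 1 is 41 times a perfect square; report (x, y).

First expand sqrt(41) as a continued fraction. With x_i = (sqrt(41) + m_i)/d_i and (m_0, d_0) = (0, 1): a_0 = floor(sqrt(41)) = 6, since 6^2 = 36 <= 41 < 49 = 7^2.
Iterate m_{i+1} = d_i*a_i - m_i, d_{i+1} = (41 - m_{i+1}^2)/d_i, a_{i+1} = floor((a_0 + m_{i+1})/d_{i+1}):
  m_1 = 1*6 - 0 = 6, d_1 = (41 - 6^2)/1 = 5/1 = 5, a_1 = floor((6 + 6)/5) = 2.
  m_2 = 5*2 - 6 = 4, d_2 = (41 - 4^2)/5 = 25/5 = 5, a_2 = floor((6 + 4)/5) = 2.
  m_3 = 5*2 - 4 = 6, d_3 = (41 - 6^2)/5 = 5/5 = 1, a_3 = floor((6 + 6)/1) = 12.
  m_4 = 1*12 - 6 = 6, d_4 = (41 - 6^2)/1 = 5/1 = 5: (m_4, d_4) = (m_1, d_1) = (6, 5), so from here the quotients repeat a_1, ..., a_3; the period length is 3.
So sqrt(41) = [6; (2, 2, 12)] with period length k = 3.
k is odd, so (p_{k-1}, q_{k-1}) only solves x^2 - 41y^2 = -1 and the fundamental solution of x^2 - 41y^2 = 1 is (p_{2k-1}, q_{2k-1}) = (p_5, q_5); compute convergents through index 5, running through the period twice.
Convergents (p_i = a_i*p_{i-1} + p_{i-2}, q_i = a_i*q_{i-1} + q_{i-2} with p_{-2}=0, p_{-1}=1, q_{-2}=1, q_{-1}=0):
  i=0: a_0=6, p_0 = 6*1 + 0 = 6, q_0 = 6*0 + 1 = 1.
  i=1: a_1=2, p_1 = 2*6 + 1 = 13, q_1 = 2*1 + 0 = 2.
  i=2: a_2=2, p_2 = 2*13 + 6 = 32, q_2 = 2*2 + 1 = 5.
  i=3: a_3=12, p_3 = 12*32 + 13 = 397, q_3 = 12*5 + 2 = 62.
  i=4: a_4=2, p_4 = 2*397 + 32 = 826, q_4 = 2*62 + 5 = 129.
  i=5: a_5=2, p_5 = 2*826 + 397 = 2049, q_5 = 2*129 + 62 = 320.
Indeed p_2^2 - 41*q_2^2 = 1024 - 1025 = -1, not +1.
Check: 2049^2 - 41*320^2 = 4198401 - 4198400 = 1, so (x, y) = (2049, 320) solves the equation, and by the theorem it is the least positive solution.

(x, y) = (2049, 320)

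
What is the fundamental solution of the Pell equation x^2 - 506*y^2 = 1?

First expand sqrt(506) as a continued fraction. With x_i = (sqrt(506) + m_i)/d_i and (m_0, d_0) = (0, 1): a_0 = floor(sqrt(506)) = 22, since 22^2 = 484 <= 506 < 529 = 23^2.
Iterate m_{i+1} = d_i*a_i - m_i, d_{i+1} = (506 - m_{i+1}^2)/d_i, a_{i+1} = floor((a_0 + m_{i+1})/d_{i+1}):
  m_1 = 1*22 - 0 = 22, d_1 = (506 - 22^2)/1 = 22/1 = 22, a_1 = floor((22 + 22)/22) = 2.
  m_2 = 22*2 - 22 = 22, d_2 = (506 - 22^2)/22 = 22/22 = 1, a_2 = floor((22 + 22)/1) = 44.
  m_3 = 1*44 - 22 = 22, d_3 = (506 - 22^2)/1 = 22/1 = 22: (m_3, d_3) = (m_1, d_1) = (22, 22), so from here the quotients repeat a_1, a_2; the period length is 2.
So sqrt(506) = [22; (2, 44)] with period length k = 2.
k is even, so the fundamental solution of x^2 - 506y^2 = 1 is (p_{k-1}, q_{k-1}) = (p_1, q_1); compute convergents through index 1.
Convergents (p_i = a_i*p_{i-1} + p_{i-2}, q_i = a_i*q_{i-1} + q_{i-2} with p_{-2}=0, p_{-1}=1, q_{-2}=1, q_{-1}=0):
  i=0: a_0=22, p_0 = 22*1 + 0 = 22, q_0 = 22*0 + 1 = 1.
  i=1: a_1=2, p_1 = 2*22 + 1 = 45, q_1 = 2*1 + 0 = 2.
Check: 45^2 - 506*2^2 = 2025 - 2024 = 1, so (x, y) = (45, 2) solves the equation, and by the theorem it is the least positive solution.

(x, y) = (45, 2)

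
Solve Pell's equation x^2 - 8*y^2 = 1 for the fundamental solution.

(x, y) = (3, 1)

First expand sqrt(8) as a continued fraction. With x_i = (sqrt(8) + m_i)/d_i and (m_0, d_0) = (0, 1): a_0 = floor(sqrt(8)) = 2, since 2^2 = 4 <= 8 < 9 = 3^2.
Iterate m_{i+1} = d_i*a_i - m_i, d_{i+1} = (8 - m_{i+1}^2)/d_i, a_{i+1} = floor((a_0 + m_{i+1})/d_{i+1}):
  m_1 = 1*2 - 0 = 2, d_1 = (8 - 2^2)/1 = 4/1 = 4, a_1 = floor((2 + 2)/4) = 1.
  m_2 = 4*1 - 2 = 2, d_2 = (8 - 2^2)/4 = 4/4 = 1, a_2 = floor((2 + 2)/1) = 4.
  m_3 = 1*4 - 2 = 2, d_3 = (8 - 2^2)/1 = 4/1 = 4: (m_3, d_3) = (m_1, d_1) = (2, 4), so from here the quotients repeat a_1, a_2; the period length is 2.
So sqrt(8) = [2; (1, 4)] with period length k = 2.
k is even, so the fundamental solution of x^2 - 8y^2 = 1 is (p_{k-1}, q_{k-1}) = (p_1, q_1); compute convergents through index 1.
Convergents (p_i = a_i*p_{i-1} + p_{i-2}, q_i = a_i*q_{i-1} + q_{i-2} with p_{-2}=0, p_{-1}=1, q_{-2}=1, q_{-1}=0):
  i=0: a_0=2, p_0 = 2*1 + 0 = 2, q_0 = 2*0 + 1 = 1.
  i=1: a_1=1, p_1 = 1*2 + 1 = 3, q_1 = 1*1 + 0 = 1.
Check: 3^2 - 8*1^2 = 9 - 8 = 1, so (x, y) = (3, 1) solves the equation, and by the theorem it is the least positive solution.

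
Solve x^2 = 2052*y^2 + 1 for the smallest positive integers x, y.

First expand sqrt(2052) as a continued fraction. With x_i = (sqrt(2052) + m_i)/d_i and (m_0, d_0) = (0, 1): a_0 = floor(sqrt(2052)) = 45, since 45^2 = 2025 <= 2052 < 2116 = 46^2.
Iterate m_{i+1} = d_i*a_i - m_i, d_{i+1} = (2052 - m_{i+1}^2)/d_i, a_{i+1} = floor((a_0 + m_{i+1})/d_{i+1}):
  m_1 = 1*45 - 0 = 45, d_1 = (2052 - 45^2)/1 = 27/1 = 27, a_1 = floor((45 + 45)/27) = 3.
  m_2 = 27*3 - 45 = 36, d_2 = (2052 - 36^2)/27 = 756/27 = 28, a_2 = floor((45 + 36)/28) = 2.
  m_3 = 28*2 - 36 = 20, d_3 = (2052 - 20^2)/28 = 1652/28 = 59, a_3 = floor((45 + 20)/59) = 1.
  m_4 = 59*1 - 20 = 39, d_4 = (2052 - 39^2)/59 = 531/59 = 9, a_4 = floor((45 + 39)/9) = 9.
  m_5 = 9*9 - 39 = 42, d_5 = (2052 - 42^2)/9 = 288/9 = 32, a_5 = floor((45 + 42)/32) = 2.
  m_6 = 32*2 - 42 = 22, d_6 = (2052 - 22^2)/32 = 1568/32 = 49, a_6 = floor((45 + 22)/49) = 1.
  m_7 = 49*1 - 22 = 27, d_7 = (2052 - 27^2)/49 = 1323/49 = 27, a_7 = floor((45 + 27)/27) = 2.
  m_8 = 27*2 - 27 = 27, d_8 = (2052 - 27^2)/27 = 1323/27 = 49, a_8 = floor((45 + 27)/49) = 1.
  m_9 = 49*1 - 27 = 22, d_9 = (2052 - 22^2)/49 = 1568/49 = 32, a_9 = floor((45 + 22)/32) = 2.
  m_10 = 32*2 - 22 = 42, d_10 = (2052 - 42^2)/32 = 288/32 = 9, a_10 = floor((45 + 42)/9) = 9.
  m_11 = 9*9 - 42 = 39, d_11 = (2052 - 39^2)/9 = 531/9 = 59, a_11 = floor((45 + 39)/59) = 1.
  m_12 = 59*1 - 39 = 20, d_12 = (2052 - 20^2)/59 = 1652/59 = 28, a_12 = floor((45 + 20)/28) = 2.
  m_13 = 28*2 - 20 = 36, d_13 = (2052 - 36^2)/28 = 756/28 = 27, a_13 = floor((45 + 36)/27) = 3.
  m_14 = 27*3 - 36 = 45, d_14 = (2052 - 45^2)/27 = 27/27 = 1, a_14 = floor((45 + 45)/1) = 90.
  m_15 = 1*90 - 45 = 45, d_15 = (2052 - 45^2)/1 = 27/1 = 27: (m_15, d_15) = (m_1, d_1) = (45, 27), so from here the quotients repeat a_1, ..., a_14; the period length is 14.
So sqrt(2052) = [45; (3, 2, 1, 9, 2, 1, 2, 1, 2, 9, 1, 2, 3, 90)] with period length k = 14.
k is even, so the fundamental solution of x^2 - 2052y^2 = 1 is (p_{k-1}, q_{k-1}) = (p_13, q_13); compute convergents through index 13.
Convergents (p_i = a_i*p_{i-1} + p_{i-2}, q_i = a_i*q_{i-1} + q_{i-2} with p_{-2}=0, p_{-1}=1, q_{-2}=1, q_{-1}=0):
  i=0: a_0=45, p_0 = 45*1 + 0 = 45, q_0 = 45*0 + 1 = 1.
  i=1: a_1=3, p_1 = 3*45 + 1 = 136, q_1 = 3*1 + 0 = 3.
  i=2: a_2=2, p_2 = 2*136 + 45 = 317, q_2 = 2*3 + 1 = 7.
  i=3: a_3=1, p_3 = 1*317 + 136 = 453, q_3 = 1*7 + 3 = 10.
  i=4: a_4=9, p_4 = 9*453 + 317 = 4394, q_4 = 9*10 + 7 = 97.
  i=5: a_5=2, p_5 = 2*4394 + 453 = 9241, q_5 = 2*97 + 10 = 204.
  i=6: a_6=1, p_6 = 1*9241 + 4394 = 13635, q_6 = 1*204 + 97 = 301.
  i=7: a_7=2, p_7 = 2*13635 + 9241 = 36511, q_7 = 2*301 + 204 = 806.
  i=8: a_8=1, p_8 = 1*36511 + 13635 = 50146, q_8 = 1*806 + 301 = 1107.
  i=9: a_9=2, p_9 = 2*50146 + 36511 = 136803, q_9 = 2*1107 + 806 = 3020.
  i=10: a_10=9, p_10 = 9*136803 + 50146 = 1281373, q_10 = 9*3020 + 1107 = 28287.
  i=11: a_11=1, p_11 = 1*1281373 + 136803 = 1418176, q_11 = 1*28287 + 3020 = 31307.
  i=12: a_12=2, p_12 = 2*1418176 + 1281373 = 4117725, q_12 = 2*31307 + 28287 = 90901.
  i=13: a_13=3, p_13 = 3*4117725 + 1418176 = 13771351, q_13 = 3*90901 + 31307 = 304010.
Check: 13771351^2 - 2052*304010^2 = 189650108365201 - 189650108365200 = 1, so (x, y) = (13771351, 304010) solves the equation, and by the theorem it is the least positive solution.

(x, y) = (13771351, 304010)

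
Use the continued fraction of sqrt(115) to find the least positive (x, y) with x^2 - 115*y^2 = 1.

First expand sqrt(115) as a continued fraction. With x_i = (sqrt(115) + m_i)/d_i and (m_0, d_0) = (0, 1): a_0 = floor(sqrt(115)) = 10, since 10^2 = 100 <= 115 < 121 = 11^2.
Iterate m_{i+1} = d_i*a_i - m_i, d_{i+1} = (115 - m_{i+1}^2)/d_i, a_{i+1} = floor((a_0 + m_{i+1})/d_{i+1}):
  m_1 = 1*10 - 0 = 10, d_1 = (115 - 10^2)/1 = 15/1 = 15, a_1 = floor((10 + 10)/15) = 1.
  m_2 = 15*1 - 10 = 5, d_2 = (115 - 5^2)/15 = 90/15 = 6, a_2 = floor((10 + 5)/6) = 2.
  m_3 = 6*2 - 5 = 7, d_3 = (115 - 7^2)/6 = 66/6 = 11, a_3 = floor((10 + 7)/11) = 1.
  m_4 = 11*1 - 7 = 4, d_4 = (115 - 4^2)/11 = 99/11 = 9, a_4 = floor((10 + 4)/9) = 1.
  m_5 = 9*1 - 4 = 5, d_5 = (115 - 5^2)/9 = 90/9 = 10, a_5 = floor((10 + 5)/10) = 1.
  m_6 = 10*1 - 5 = 5, d_6 = (115 - 5^2)/10 = 90/10 = 9, a_6 = floor((10 + 5)/9) = 1.
  m_7 = 9*1 - 5 = 4, d_7 = (115 - 4^2)/9 = 99/9 = 11, a_7 = floor((10 + 4)/11) = 1.
  m_8 = 11*1 - 4 = 7, d_8 = (115 - 7^2)/11 = 66/11 = 6, a_8 = floor((10 + 7)/6) = 2.
  m_9 = 6*2 - 7 = 5, d_9 = (115 - 5^2)/6 = 90/6 = 15, a_9 = floor((10 + 5)/15) = 1.
  m_10 = 15*1 - 5 = 10, d_10 = (115 - 10^2)/15 = 15/15 = 1, a_10 = floor((10 + 10)/1) = 20.
  m_11 = 1*20 - 10 = 10, d_11 = (115 - 10^2)/1 = 15/1 = 15: (m_11, d_11) = (m_1, d_1) = (10, 15), so from here the quotients repeat a_1, ..., a_10; the period length is 10.
So sqrt(115) = [10; (1, 2, 1, 1, 1, 1, 1, 2, 1, 20)] with period length k = 10.
k is even, so the fundamental solution of x^2 - 115y^2 = 1 is (p_{k-1}, q_{k-1}) = (p_9, q_9); compute convergents through index 9.
Convergents (p_i = a_i*p_{i-1} + p_{i-2}, q_i = a_i*q_{i-1} + q_{i-2} with p_{-2}=0, p_{-1}=1, q_{-2}=1, q_{-1}=0):
  i=0: a_0=10, p_0 = 10*1 + 0 = 10, q_0 = 10*0 + 1 = 1.
  i=1: a_1=1, p_1 = 1*10 + 1 = 11, q_1 = 1*1 + 0 = 1.
  i=2: a_2=2, p_2 = 2*11 + 10 = 32, q_2 = 2*1 + 1 = 3.
  i=3: a_3=1, p_3 = 1*32 + 11 = 43, q_3 = 1*3 + 1 = 4.
  i=4: a_4=1, p_4 = 1*43 + 32 = 75, q_4 = 1*4 + 3 = 7.
  i=5: a_5=1, p_5 = 1*75 + 43 = 118, q_5 = 1*7 + 4 = 11.
  i=6: a_6=1, p_6 = 1*118 + 75 = 193, q_6 = 1*11 + 7 = 18.
  i=7: a_7=1, p_7 = 1*193 + 118 = 311, q_7 = 1*18 + 11 = 29.
  i=8: a_8=2, p_8 = 2*311 + 193 = 815, q_8 = 2*29 + 18 = 76.
  i=9: a_9=1, p_9 = 1*815 + 311 = 1126, q_9 = 1*76 + 29 = 105.
Check: 1126^2 - 115*105^2 = 1267876 - 1267875 = 1, so (x, y) = (1126, 105) solves the equation, and by the theorem it is the least positive solution.

(x, y) = (1126, 105)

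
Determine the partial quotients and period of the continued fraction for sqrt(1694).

Write x_i = (sqrt(1694) + m_i)/d_i with (m_0, d_0) = (0, 1). a_0 = floor(sqrt(1694)) = 41, since 41^2 = 1681 <= 1694 < 1764 = 42^2.
Iterate m_{i+1} = d_i*a_i - m_i, d_{i+1} = (1694 - m_{i+1}^2)/d_i, a_{i+1} = floor((a_0 + m_{i+1})/d_{i+1}):
  m_1 = 1*41 - 0 = 41, d_1 = (1694 - 41^2)/1 = 13/1 = 13, a_1 = floor((41 + 41)/13) = 6.
  m_2 = 13*6 - 41 = 37, d_2 = (1694 - 37^2)/13 = 325/13 = 25, a_2 = floor((41 + 37)/25) = 3.
  m_3 = 25*3 - 37 = 38, d_3 = (1694 - 38^2)/25 = 250/25 = 10, a_3 = floor((41 + 38)/10) = 7.
  m_4 = 10*7 - 38 = 32, d_4 = (1694 - 32^2)/10 = 670/10 = 67, a_4 = floor((41 + 32)/67) = 1.
  m_5 = 67*1 - 32 = 35, d_5 = (1694 - 35^2)/67 = 469/67 = 7, a_5 = floor((41 + 35)/7) = 10.
  m_6 = 7*10 - 35 = 35, d_6 = (1694 - 35^2)/7 = 469/7 = 67, a_6 = floor((41 + 35)/67) = 1.
  m_7 = 67*1 - 35 = 32, d_7 = (1694 - 32^2)/67 = 670/67 = 10, a_7 = floor((41 + 32)/10) = 7.
  m_8 = 10*7 - 32 = 38, d_8 = (1694 - 38^2)/10 = 250/10 = 25, a_8 = floor((41 + 38)/25) = 3.
  m_9 = 25*3 - 38 = 37, d_9 = (1694 - 37^2)/25 = 325/25 = 13, a_9 = floor((41 + 37)/13) = 6.
  m_10 = 13*6 - 37 = 41, d_10 = (1694 - 41^2)/13 = 13/13 = 1, a_10 = floor((41 + 41)/1) = 82.
  m_11 = 1*82 - 41 = 41, d_11 = (1694 - 41^2)/1 = 13/1 = 13: (m_11, d_11) = (m_1, d_1) = (41, 13), so from here the quotients repeat a_1, ..., a_10; the period length is 10.
Hence the expansion of sqrt(1694) is a_0 = 41 followed by the repeating block 6, 3, 7, 1, 10, 1, 7, 3, 6, 82 (period 10).

[41; (6, 3, 7, 1, 10, 1, 7, 3, 6, 82)]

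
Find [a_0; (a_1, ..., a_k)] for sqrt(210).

Write x_i = (sqrt(210) + m_i)/d_i with (m_0, d_0) = (0, 1). a_0 = floor(sqrt(210)) = 14, since 14^2 = 196 <= 210 < 225 = 15^2.
Iterate m_{i+1} = d_i*a_i - m_i, d_{i+1} = (210 - m_{i+1}^2)/d_i, a_{i+1} = floor((a_0 + m_{i+1})/d_{i+1}):
  m_1 = 1*14 - 0 = 14, d_1 = (210 - 14^2)/1 = 14/1 = 14, a_1 = floor((14 + 14)/14) = 2.
  m_2 = 14*2 - 14 = 14, d_2 = (210 - 14^2)/14 = 14/14 = 1, a_2 = floor((14 + 14)/1) = 28.
  m_3 = 1*28 - 14 = 14, d_3 = (210 - 14^2)/1 = 14/1 = 14: (m_3, d_3) = (m_1, d_1) = (14, 14), so from here the quotients repeat a_1, a_2; the period length is 2.
Hence the expansion of sqrt(210) is a_0 = 14 followed by the repeating block 2, 28 (period 2).

[14; (2, 28)]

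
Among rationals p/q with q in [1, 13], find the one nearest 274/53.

31/6

Expand x = 274/53 as a continued fraction with the Euclidean algorithm:
  274 = 5*53 + 9, so a_0 = 5.
  53 = 5*9 + 8, so a_1 = 5.
  9 = 1*8 + 1, so a_2 = 1.
  8 = 8*1 + 0, so a_3 = 8.
so x = [5; 5, 1, 8].
Convergents (p_i = a_i*p_{i-1} + p_{i-2}, q_i = a_i*q_{i-1} + q_{i-2} with p_{-2}=0, p_{-1}=1, q_{-2}=1, q_{-1}=0), until the denominator exceeds 13:
  i=0: a_0=5, p_0 = 5*1 + 0 = 5, q_0 = 5*0 + 1 = 1.
  i=1: a_1=5, p_1 = 5*5 + 1 = 26, q_1 = 5*1 + 0 = 5.
  i=2: a_2=1, p_2 = 1*26 + 5 = 31, q_2 = 1*5 + 1 = 6.
  i=3: a_3=8, p_3 = 8*31 + 26 = 274, q_3 = 8*6 + 5 = 53.
q_3 = 53 > 13, so the last convergent with denominator <= 13 is p_2/q_2 = 31/6.
The closest fraction with denominator <= 13 is either p_2/q_2 or the intermediate fraction (k*p_2 + p_1)/(k*q_2 + q_1) with the largest k >= 1 whose denominator stays <= 13; these approach x as k grows, and every other convergent or intermediate fraction in range is farther away.
Largest k: floor((13 - q_1)/q_2) = floor((13 - 5)/6) = 1.
That gives (1*31 + 26)/(1*6 + 5) = 57/11.
Compare the errors: |x - 31/6| = |274*6 - 31*53|/(53*6) = 1/318, and |x - 57/11| = |274*11 - 57*53|/(53*11) = 7/583.
Cross-multiplying, 1*583 = 583 < 2226 = 7*318, so 1/318 is smaller: the convergent 31/6 is closer to x than 57/11.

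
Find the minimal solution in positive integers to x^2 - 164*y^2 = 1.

First expand sqrt(164) as a continued fraction. With x_i = (sqrt(164) + m_i)/d_i and (m_0, d_0) = (0, 1): a_0 = floor(sqrt(164)) = 12, since 12^2 = 144 <= 164 < 169 = 13^2.
Iterate m_{i+1} = d_i*a_i - m_i, d_{i+1} = (164 - m_{i+1}^2)/d_i, a_{i+1} = floor((a_0 + m_{i+1})/d_{i+1}):
  m_1 = 1*12 - 0 = 12, d_1 = (164 - 12^2)/1 = 20/1 = 20, a_1 = floor((12 + 12)/20) = 1.
  m_2 = 20*1 - 12 = 8, d_2 = (164 - 8^2)/20 = 100/20 = 5, a_2 = floor((12 + 8)/5) = 4.
  m_3 = 5*4 - 8 = 12, d_3 = (164 - 12^2)/5 = 20/5 = 4, a_3 = floor((12 + 12)/4) = 6.
  m_4 = 4*6 - 12 = 12, d_4 = (164 - 12^2)/4 = 20/4 = 5, a_4 = floor((12 + 12)/5) = 4.
  m_5 = 5*4 - 12 = 8, d_5 = (164 - 8^2)/5 = 100/5 = 20, a_5 = floor((12 + 8)/20) = 1.
  m_6 = 20*1 - 8 = 12, d_6 = (164 - 12^2)/20 = 20/20 = 1, a_6 = floor((12 + 12)/1) = 24.
  m_7 = 1*24 - 12 = 12, d_7 = (164 - 12^2)/1 = 20/1 = 20: (m_7, d_7) = (m_1, d_1) = (12, 20), so from here the quotients repeat a_1, ..., a_6; the period length is 6.
So sqrt(164) = [12; (1, 4, 6, 4, 1, 24)] with period length k = 6.
k is even, so the fundamental solution of x^2 - 164y^2 = 1 is (p_{k-1}, q_{k-1}) = (p_5, q_5); compute convergents through index 5.
Convergents (p_i = a_i*p_{i-1} + p_{i-2}, q_i = a_i*q_{i-1} + q_{i-2} with p_{-2}=0, p_{-1}=1, q_{-2}=1, q_{-1}=0):
  i=0: a_0=12, p_0 = 12*1 + 0 = 12, q_0 = 12*0 + 1 = 1.
  i=1: a_1=1, p_1 = 1*12 + 1 = 13, q_1 = 1*1 + 0 = 1.
  i=2: a_2=4, p_2 = 4*13 + 12 = 64, q_2 = 4*1 + 1 = 5.
  i=3: a_3=6, p_3 = 6*64 + 13 = 397, q_3 = 6*5 + 1 = 31.
  i=4: a_4=4, p_4 = 4*397 + 64 = 1652, q_4 = 4*31 + 5 = 129.
  i=5: a_5=1, p_5 = 1*1652 + 397 = 2049, q_5 = 1*129 + 31 = 160.
Check: 2049^2 - 164*160^2 = 4198401 - 4198400 = 1, so (x, y) = (2049, 160) solves the equation, and by the theorem it is the least positive solution.

(x, y) = (2049, 160)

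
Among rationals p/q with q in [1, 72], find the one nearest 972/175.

Expand x = 972/175 as a continued fraction with the Euclidean algorithm:
  972 = 5*175 + 97, so a_0 = 5.
  175 = 1*97 + 78, so a_1 = 1.
  97 = 1*78 + 19, so a_2 = 1.
  78 = 4*19 + 2, so a_3 = 4.
  19 = 9*2 + 1, so a_4 = 9.
  2 = 2*1 + 0, so a_5 = 2.
so x = [5; 1, 1, 4, 9, 2].
Convergents (p_i = a_i*p_{i-1} + p_{i-2}, q_i = a_i*q_{i-1} + q_{i-2} with p_{-2}=0, p_{-1}=1, q_{-2}=1, q_{-1}=0), until the denominator exceeds 72:
  i=0: a_0=5, p_0 = 5*1 + 0 = 5, q_0 = 5*0 + 1 = 1.
  i=1: a_1=1, p_1 = 1*5 + 1 = 6, q_1 = 1*1 + 0 = 1.
  i=2: a_2=1, p_2 = 1*6 + 5 = 11, q_2 = 1*1 + 1 = 2.
  i=3: a_3=4, p_3 = 4*11 + 6 = 50, q_3 = 4*2 + 1 = 9.
  i=4: a_4=9, p_4 = 9*50 + 11 = 461, q_4 = 9*9 + 2 = 83.
q_4 = 83 > 72, so the last convergent with denominator <= 72 is p_3/q_3 = 50/9.
The closest fraction with denominator <= 72 is either p_3/q_3 or the intermediate fraction (k*p_3 + p_2)/(k*q_3 + q_2) with the largest k >= 1 whose denominator stays <= 72; these approach x as k grows, and every other convergent or intermediate fraction in range is farther away.
Largest k: floor((72 - q_2)/q_3) = floor((72 - 2)/9) = 7.
That gives (7*50 + 11)/(7*9 + 2) = 361/65.
Compare the errors: |x - 50/9| = |972*9 - 50*175|/(175*9) = 2/1575, and |x - 361/65| = |972*65 - 361*175|/(175*65) = 5/11375.
Cross-multiplying, 5*1575 = 7875 < 22750 = 2*11375, so 5/11375 is smaller: the intermediate fraction 361/65 is closer to x than 50/9.

361/65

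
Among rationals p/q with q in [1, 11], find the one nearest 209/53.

Expand x = 209/53 as a continued fraction with the Euclidean algorithm:
  209 = 3*53 + 50, so a_0 = 3.
  53 = 1*50 + 3, so a_1 = 1.
  50 = 16*3 + 2, so a_2 = 16.
  3 = 1*2 + 1, so a_3 = 1.
  2 = 2*1 + 0, so a_4 = 2.
so x = [3; 1, 16, 1, 2].
Convergents (p_i = a_i*p_{i-1} + p_{i-2}, q_i = a_i*q_{i-1} + q_{i-2} with p_{-2}=0, p_{-1}=1, q_{-2}=1, q_{-1}=0), until the denominator exceeds 11:
  i=0: a_0=3, p_0 = 3*1 + 0 = 3, q_0 = 3*0 + 1 = 1.
  i=1: a_1=1, p_1 = 1*3 + 1 = 4, q_1 = 1*1 + 0 = 1.
  i=2: a_2=16, p_2 = 16*4 + 3 = 67, q_2 = 16*1 + 1 = 17.
q_2 = 17 > 11, so the last convergent with denominator <= 11 is p_1/q_1 = 4/1.
The closest fraction with denominator <= 11 is either p_1/q_1 or the intermediate fraction (k*p_1 + p_0)/(k*q_1 + q_0) with the largest k >= 1 whose denominator stays <= 11; these approach x as k grows, and every other convergent or intermediate fraction in range is farther away.
Largest k: floor((11 - q_0)/q_1) = floor((11 - 1)/1) = 10.
That gives (10*4 + 3)/(10*1 + 1) = 43/11.
Compare the errors: |x - 4/1| = |209*1 - 4*53|/(53*1) = 3/53, and |x - 43/11| = |209*11 - 43*53|/(53*11) = 20/583.
Cross-multiplying, 20*53 = 1060 < 1749 = 3*583, so 20/583 is smaller: the intermediate fraction 43/11 is closer to x than 4/1.

43/11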